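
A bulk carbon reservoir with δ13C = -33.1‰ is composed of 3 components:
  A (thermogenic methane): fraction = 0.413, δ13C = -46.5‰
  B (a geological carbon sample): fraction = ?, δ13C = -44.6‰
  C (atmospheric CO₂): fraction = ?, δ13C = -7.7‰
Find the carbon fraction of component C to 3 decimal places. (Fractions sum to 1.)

0.333

Let f_C and f_B be the unknown fractions; fractions sum to 1 so f_C + f_B = 0.587.
Mass balance: Σ fᵢ·δᵢ = δ_bulk ⇒ f_C·(-7.7) + f_B·(-44.6) = -33.1 − (-19.204) = -13.896
Substitute f_B = 0.587 − f_C:
f_C·(-7.7 − -44.6) = -13.896 − 0.587×(-44.6) = 12.285
f_C = 12.285 / 36.9 = 0.3329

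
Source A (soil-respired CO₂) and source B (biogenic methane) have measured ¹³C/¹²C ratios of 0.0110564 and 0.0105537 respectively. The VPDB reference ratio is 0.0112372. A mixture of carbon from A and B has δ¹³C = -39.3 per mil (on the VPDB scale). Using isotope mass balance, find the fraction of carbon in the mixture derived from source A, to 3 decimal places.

0.481

δ_A = (0.0110564/0.0112372 − 1)×1000 = (0.983911 − 1)×1000 = -16.089 per mil
δ_B = (0.0105537/0.0112372 − 1)×1000 = (0.939175 − 1)×1000 = -60.825 per mil
f_A = (δ_mix − δ_B)/(δ_A − δ_B) = (-39.3 − (-60.825))/(-16.089 − (-60.825))
f_A = 21.525 / 44.735 = 0.4812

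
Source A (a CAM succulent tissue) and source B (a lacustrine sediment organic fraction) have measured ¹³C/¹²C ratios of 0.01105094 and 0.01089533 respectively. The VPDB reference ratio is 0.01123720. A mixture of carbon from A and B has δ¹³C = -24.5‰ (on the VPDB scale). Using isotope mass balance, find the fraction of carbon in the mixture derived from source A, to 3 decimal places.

δ_A = (0.01105094/0.01123720 − 1)×1000 = (0.983425 − 1)×1000 = -16.575‰
δ_B = (0.01089533/0.01123720 − 1)×1000 = (0.969577 − 1)×1000 = -30.423‰
f_A = (δ_mix − δ_B)/(δ_A − δ_B) = (-24.5 − (-30.423))/(-16.575 − (-30.423))
f_A = 5.923 / 13.848 = 0.4277

0.428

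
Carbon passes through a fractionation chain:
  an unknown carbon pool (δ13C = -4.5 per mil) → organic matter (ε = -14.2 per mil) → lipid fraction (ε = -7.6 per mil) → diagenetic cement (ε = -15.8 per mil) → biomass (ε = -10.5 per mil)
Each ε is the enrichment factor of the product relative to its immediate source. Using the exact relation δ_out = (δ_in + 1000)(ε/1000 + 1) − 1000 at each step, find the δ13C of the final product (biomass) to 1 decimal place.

-51.5 per mil

step 1: δ = (-4.50 + 1000)·(-14.2/1000 + 1) − 1000 = -18.64 per mil
step 2: δ = (-18.64 + 1000)·(-7.6/1000 + 1) − 1000 = -26.09 per mil
step 3: δ = (-26.09 + 1000)·(-15.8/1000 + 1) − 1000 = -41.48 per mil
step 4: δ = (-41.48 + 1000)·(-10.5/1000 + 1) − 1000 = -51.55 per mil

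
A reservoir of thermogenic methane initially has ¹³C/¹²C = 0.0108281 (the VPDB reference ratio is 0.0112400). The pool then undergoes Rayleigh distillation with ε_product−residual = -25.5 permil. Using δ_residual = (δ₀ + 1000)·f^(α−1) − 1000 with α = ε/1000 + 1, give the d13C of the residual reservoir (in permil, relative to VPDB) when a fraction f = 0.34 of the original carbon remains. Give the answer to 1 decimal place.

δ₀ = (0.0108281/0.0112400 − 1)×1000 = (0.963354 − 1)×1000 = -36.646 permil
α − 1 = ε/1000 = -0.0255
f^(α−1) = 0.34^(-0.0255) = 1.027892
δ_res = (-36.646 + 1000) × 1.027892 − 1000 = 990.224 − 1000 = -9.78 permil

-9.8 permil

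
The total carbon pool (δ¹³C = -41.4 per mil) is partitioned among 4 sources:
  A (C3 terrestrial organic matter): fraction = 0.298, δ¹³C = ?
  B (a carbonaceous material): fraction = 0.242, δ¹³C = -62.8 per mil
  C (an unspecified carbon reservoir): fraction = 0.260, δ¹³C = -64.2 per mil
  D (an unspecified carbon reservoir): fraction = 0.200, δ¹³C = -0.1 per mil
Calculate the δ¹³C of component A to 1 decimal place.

-31.8 per mil

Isotope mass balance: δ_bulk = Σ fᵢ·δᵢ.
-41.4 = 0.298×δ_A + 0.242×(-62.8) + 0.260×(-64.2) + 0.200×(-0.1)
0.298·δ_A = -41.4 − (-31.910) = -9.490
δ_A = -9.490 / 0.298 = -31.85 per mil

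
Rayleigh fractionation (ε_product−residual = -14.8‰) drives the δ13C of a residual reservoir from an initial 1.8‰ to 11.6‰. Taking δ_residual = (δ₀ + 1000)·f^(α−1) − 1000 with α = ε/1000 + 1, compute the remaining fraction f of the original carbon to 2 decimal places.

0.52

α − 1 = ε/1000 = -0.0148
(δ_res + 1000)/(δ₀ + 1000) = (11.6 + 1000)/(1.8 + 1000) = 1011.6/1001.8 = 1.009782
f = 1.009782^(1/-0.0148) = exp(ln(1.009782)/-0.0148) = exp(0.00973/-0.0148)
f = exp(-0.6578) = 0.5180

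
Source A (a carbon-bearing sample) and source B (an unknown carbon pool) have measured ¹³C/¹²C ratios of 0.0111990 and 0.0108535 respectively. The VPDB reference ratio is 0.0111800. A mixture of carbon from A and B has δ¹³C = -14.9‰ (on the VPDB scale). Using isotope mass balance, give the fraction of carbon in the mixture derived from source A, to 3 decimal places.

δ_A = (0.0111990/0.0111800 − 1)×1000 = (1.001699 − 1)×1000 = 1.699‰
δ_B = (0.0108535/0.0111800 − 1)×1000 = (0.970796 − 1)×1000 = -29.204‰
f_A = (δ_mix − δ_B)/(δ_A − δ_B) = (-14.9 − (-29.204))/(1.699 − (-29.204))
f_A = 14.304 / 30.903 = 0.4629

0.463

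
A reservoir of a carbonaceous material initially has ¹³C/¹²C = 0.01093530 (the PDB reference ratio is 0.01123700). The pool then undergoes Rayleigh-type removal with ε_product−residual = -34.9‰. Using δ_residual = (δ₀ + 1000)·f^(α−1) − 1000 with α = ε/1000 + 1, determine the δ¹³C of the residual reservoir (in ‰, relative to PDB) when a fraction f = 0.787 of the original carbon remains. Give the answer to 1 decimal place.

δ₀ = (0.01093530/0.01123700 − 1)×1000 = (0.973151 − 1)×1000 = -26.849‰
α − 1 = ε/1000 = -0.0349
f^(α−1) = 0.787^(-0.0349) = 1.008395
δ_res = (-26.849 + 1000) × 1.008395 − 1000 = 981.320 − 1000 = -18.68‰

-18.7‰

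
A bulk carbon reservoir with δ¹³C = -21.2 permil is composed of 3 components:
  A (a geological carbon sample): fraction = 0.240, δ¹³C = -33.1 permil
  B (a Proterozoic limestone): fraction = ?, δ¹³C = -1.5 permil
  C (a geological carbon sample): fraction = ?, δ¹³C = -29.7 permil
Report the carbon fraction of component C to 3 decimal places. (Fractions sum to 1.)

Let f_C and f_B be the unknown fractions; fractions sum to 1 so f_C + f_B = 0.760.
Mass balance: Σ fᵢ·δᵢ = δ_bulk ⇒ f_C·(-29.7) + f_B·(-1.5) = -21.2 − (-7.944) = -13.256
Substitute f_B = 0.760 − f_C:
f_C·(-29.7 − -1.5) = -13.256 − 0.760×(-1.5) = -12.116
f_C = -12.116 / -28.2 = 0.4296

0.430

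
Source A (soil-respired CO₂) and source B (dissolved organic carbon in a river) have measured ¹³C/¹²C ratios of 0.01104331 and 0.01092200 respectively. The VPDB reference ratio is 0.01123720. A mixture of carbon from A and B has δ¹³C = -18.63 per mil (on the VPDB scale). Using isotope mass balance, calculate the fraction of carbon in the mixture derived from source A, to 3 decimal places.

δ_A = (0.01104331/0.01123720 − 1)×1000 = (0.982746 − 1)×1000 = -17.254 per mil
δ_B = (0.01092200/0.01123720 − 1)×1000 = (0.971950 − 1)×1000 = -28.050 per mil
f_A = (δ_mix − δ_B)/(δ_A − δ_B) = (-18.63 − (-28.050))/(-17.254 − (-28.050))
f_A = 9.420 / 10.795 = 0.8726

0.873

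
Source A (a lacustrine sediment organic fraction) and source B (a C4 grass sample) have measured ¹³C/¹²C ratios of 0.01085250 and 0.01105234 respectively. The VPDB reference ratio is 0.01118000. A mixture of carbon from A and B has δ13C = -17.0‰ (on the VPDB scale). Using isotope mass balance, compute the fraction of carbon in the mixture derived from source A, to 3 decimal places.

δ_A = (0.01085250/0.01118000 − 1)×1000 = (0.970707 − 1)×1000 = -29.293‰
δ_B = (0.01105234/0.01118000 − 1)×1000 = (0.988581 − 1)×1000 = -11.419‰
f_A = (δ_mix − δ_B)/(δ_A − δ_B) = (-17.0 − (-11.419))/(-29.293 − (-11.419))
f_A = -5.581 / -17.875 = 0.3122

0.312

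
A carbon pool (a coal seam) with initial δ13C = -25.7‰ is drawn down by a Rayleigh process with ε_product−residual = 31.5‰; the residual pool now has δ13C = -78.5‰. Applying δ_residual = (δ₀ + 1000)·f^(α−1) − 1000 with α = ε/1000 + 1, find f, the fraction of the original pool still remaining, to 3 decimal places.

0.171

α − 1 = ε/1000 = 0.0315
(δ_res + 1000)/(δ₀ + 1000) = (-78.5 + 1000)/(-25.7 + 1000) = 921.5/974.3 = 0.945807
f = 0.945807^(1/0.0315) = exp(ln(0.945807)/0.0315) = exp(-0.05572/0.0315)
f = exp(-1.7688) = 0.1705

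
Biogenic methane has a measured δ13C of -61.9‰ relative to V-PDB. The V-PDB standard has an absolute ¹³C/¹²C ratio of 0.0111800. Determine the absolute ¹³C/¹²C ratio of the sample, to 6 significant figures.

R_sample = R_standard × (δ13C/1000 + 1)
R_sample = 0.0111800 × (-61.9/1000 + 1) = 0.0111800 × 0.938100
R_sample = 0.0104880

0.0104880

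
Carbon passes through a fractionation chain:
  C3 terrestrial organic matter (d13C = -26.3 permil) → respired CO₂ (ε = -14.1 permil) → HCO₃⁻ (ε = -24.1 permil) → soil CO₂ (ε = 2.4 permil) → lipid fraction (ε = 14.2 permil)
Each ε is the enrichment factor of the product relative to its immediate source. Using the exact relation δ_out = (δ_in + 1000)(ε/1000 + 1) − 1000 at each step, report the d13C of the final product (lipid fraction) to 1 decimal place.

-47.6 permil

step 1: δ = (-26.30 + 1000)·(-14.1/1000 + 1) − 1000 = -40.03 permil
step 2: δ = (-40.03 + 1000)·(-24.1/1000 + 1) − 1000 = -63.16 permil
step 3: δ = (-63.16 + 1000)·(2.4/1000 + 1) − 1000 = -60.92 permil
step 4: δ = (-60.92 + 1000)·(14.2/1000 + 1) − 1000 = -47.58 permil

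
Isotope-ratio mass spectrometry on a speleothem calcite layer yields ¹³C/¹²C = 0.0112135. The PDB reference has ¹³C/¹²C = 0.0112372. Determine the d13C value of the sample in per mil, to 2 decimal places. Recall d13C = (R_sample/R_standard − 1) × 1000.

d13C = (R_sample / R_standard − 1) × 1000
R_sample / R_standard = 0.0112135 / 0.0112372 = 0.997891
d13C = (0.997891 − 1) × 1000 = -2.109 per mil

-2.11 per mil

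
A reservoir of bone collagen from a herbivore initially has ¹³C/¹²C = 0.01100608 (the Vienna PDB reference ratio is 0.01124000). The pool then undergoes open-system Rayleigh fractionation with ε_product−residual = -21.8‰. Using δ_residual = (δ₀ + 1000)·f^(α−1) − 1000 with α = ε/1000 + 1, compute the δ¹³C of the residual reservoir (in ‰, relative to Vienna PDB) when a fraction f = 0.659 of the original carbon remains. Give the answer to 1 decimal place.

-11.9‰

δ₀ = (0.01100608/0.01124000 − 1)×1000 = (0.979189 − 1)×1000 = -20.811‰
α − 1 = ε/1000 = -0.0218
f^(α−1) = 0.659^(-0.0218) = 1.009133
δ_res = (-20.811 + 1000) × 1.009133 − 1000 = 988.131 − 1000 = -11.87‰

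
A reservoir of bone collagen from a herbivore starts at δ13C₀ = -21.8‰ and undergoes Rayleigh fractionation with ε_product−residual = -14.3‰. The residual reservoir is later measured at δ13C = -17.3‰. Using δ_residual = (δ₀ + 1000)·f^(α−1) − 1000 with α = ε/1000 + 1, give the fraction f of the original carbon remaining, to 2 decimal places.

α − 1 = ε/1000 = -0.0143
(δ_res + 1000)/(δ₀ + 1000) = (-17.3 + 1000)/(-21.8 + 1000) = 982.7/978.2 = 1.004600
f = 1.004600^(1/-0.0143) = exp(ln(1.004600)/-0.0143) = exp(0.00459/-0.0143)
f = exp(-0.3210) = 0.7255

0.73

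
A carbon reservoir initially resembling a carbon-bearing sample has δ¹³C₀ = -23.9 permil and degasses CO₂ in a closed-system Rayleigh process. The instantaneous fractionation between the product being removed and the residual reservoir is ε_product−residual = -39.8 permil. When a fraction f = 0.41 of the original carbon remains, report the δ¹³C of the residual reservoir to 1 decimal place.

11.4 permil

Rayleigh residual: δ_res = (δ₀ + 1000)·f^(α−1) − 1000
α = ε/1000 + 1 = 0.96020, so α − 1 = -0.03980
f^(α−1) = 0.41^(-0.03980) = 1.036123
δ_res = (-23.9 + 1000) × 1.036123 − 1000 = 1011.359 − 1000 = 11.36 permil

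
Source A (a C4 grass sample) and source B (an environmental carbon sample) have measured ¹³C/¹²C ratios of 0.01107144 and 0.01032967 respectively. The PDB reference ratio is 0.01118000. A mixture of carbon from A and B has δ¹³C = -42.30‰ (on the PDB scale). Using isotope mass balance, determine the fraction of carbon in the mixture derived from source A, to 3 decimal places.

0.509

δ_A = (0.01107144/0.01118000 − 1)×1000 = (0.990290 − 1)×1000 = -9.710‰
δ_B = (0.01032967/0.01118000 − 1)×1000 = (0.923942 − 1)×1000 = -76.058‰
f_A = (δ_mix − δ_B)/(δ_A − δ_B) = (-42.30 − (-76.058))/(-9.710 − (-76.058))
f_A = 33.758 / 66.348 = 0.5088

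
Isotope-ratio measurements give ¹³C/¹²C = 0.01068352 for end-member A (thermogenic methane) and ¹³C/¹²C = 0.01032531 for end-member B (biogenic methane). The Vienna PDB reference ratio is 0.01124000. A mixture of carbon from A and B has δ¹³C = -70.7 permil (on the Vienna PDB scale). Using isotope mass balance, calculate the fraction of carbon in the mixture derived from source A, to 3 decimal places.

0.335

δ_A = (0.01068352/0.01124000 − 1)×1000 = (0.950491 − 1)×1000 = -49.509 permil
δ_B = (0.01032531/0.01124000 − 1)×1000 = (0.918622 − 1)×1000 = -81.378 permil
f_A = (δ_mix − δ_B)/(δ_A − δ_B) = (-70.7 − (-81.378))/(-49.509 − (-81.378))
f_A = 10.678 / 31.869 = 0.3351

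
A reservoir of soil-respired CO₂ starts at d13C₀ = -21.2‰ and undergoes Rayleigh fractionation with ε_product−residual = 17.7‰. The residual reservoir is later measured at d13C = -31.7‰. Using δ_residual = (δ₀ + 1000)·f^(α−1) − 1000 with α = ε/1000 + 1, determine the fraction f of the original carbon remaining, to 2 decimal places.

0.54

α − 1 = ε/1000 = 0.0177
(δ_res + 1000)/(δ₀ + 1000) = (-31.7 + 1000)/(-21.2 + 1000) = 968.3/978.8 = 0.989273
f = 0.989273^(1/0.0177) = exp(ln(0.989273)/0.0177) = exp(-0.01079/0.0177)
f = exp(-0.6093) = 0.5437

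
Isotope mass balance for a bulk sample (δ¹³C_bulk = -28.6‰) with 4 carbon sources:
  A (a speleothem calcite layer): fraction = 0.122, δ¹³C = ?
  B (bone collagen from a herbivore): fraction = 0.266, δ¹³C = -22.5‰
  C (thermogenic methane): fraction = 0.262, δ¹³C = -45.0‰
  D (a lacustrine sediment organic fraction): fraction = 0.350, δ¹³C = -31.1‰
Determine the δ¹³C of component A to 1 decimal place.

Isotope mass balance: δ_bulk = Σ fᵢ·δᵢ.
-28.6 = 0.122×δ_A + 0.266×(-22.5) + 0.262×(-45.0) + 0.350×(-31.1)
0.122·δ_A = -28.6 − (-28.660) = 0.060
δ_A = 0.060 / 0.122 = 0.49‰

0.5‰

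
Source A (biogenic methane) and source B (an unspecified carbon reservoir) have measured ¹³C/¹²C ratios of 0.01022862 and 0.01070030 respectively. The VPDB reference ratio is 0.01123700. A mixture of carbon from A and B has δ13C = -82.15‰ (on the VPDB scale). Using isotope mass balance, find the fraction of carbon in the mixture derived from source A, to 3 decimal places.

0.819

δ_A = (0.01022862/0.01123700 − 1)×1000 = (0.910263 − 1)×1000 = -89.737‰
δ_B = (0.01070030/0.01123700 − 1)×1000 = (0.952238 − 1)×1000 = -47.762‰
f_A = (δ_mix − δ_B)/(δ_A − δ_B) = (-82.15 − (-47.762))/(-89.737 − (-47.762))
f_A = -34.388 / -41.976 = 0.8192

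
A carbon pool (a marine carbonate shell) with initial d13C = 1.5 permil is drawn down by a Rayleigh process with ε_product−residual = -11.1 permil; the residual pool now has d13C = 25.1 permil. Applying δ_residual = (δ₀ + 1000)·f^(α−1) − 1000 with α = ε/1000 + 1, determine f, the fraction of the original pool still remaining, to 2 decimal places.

α − 1 = ε/1000 = -0.0111
(δ_res + 1000)/(δ₀ + 1000) = (25.1 + 1000)/(1.5 + 1000) = 1025.1/1001.5 = 1.023565
f = 1.023565^(1/-0.0111) = exp(ln(1.023565)/-0.0111) = exp(0.02329/-0.0111)
f = exp(-2.0983) = 0.1227

0.12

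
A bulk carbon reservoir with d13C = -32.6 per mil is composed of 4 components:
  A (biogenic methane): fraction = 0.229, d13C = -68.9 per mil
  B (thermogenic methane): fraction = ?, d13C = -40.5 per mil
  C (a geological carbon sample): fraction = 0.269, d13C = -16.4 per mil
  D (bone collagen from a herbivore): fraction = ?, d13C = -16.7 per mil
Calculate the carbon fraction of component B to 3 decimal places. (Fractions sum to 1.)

Let f_B and f_D be the unknown fractions; fractions sum to 1 so f_B + f_D = 0.502.
Mass balance: Σ fᵢ·δᵢ = δ_bulk ⇒ f_B·(-40.5) + f_D·(-16.7) = -32.6 − (-20.190) = -12.410
Substitute f_D = 0.502 − f_B:
f_B·(-40.5 − -16.7) = -12.410 − 0.502×(-16.7) = -4.027
f_B = -4.027 / -23.8 = 0.1692

0.169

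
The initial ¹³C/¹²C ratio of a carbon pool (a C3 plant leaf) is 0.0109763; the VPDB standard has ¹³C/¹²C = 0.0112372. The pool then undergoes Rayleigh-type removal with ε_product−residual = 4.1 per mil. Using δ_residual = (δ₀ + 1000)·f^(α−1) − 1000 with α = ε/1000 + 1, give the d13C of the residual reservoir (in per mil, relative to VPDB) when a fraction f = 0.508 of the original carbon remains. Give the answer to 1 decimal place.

δ₀ = (0.0109763/0.0112372 − 1)×1000 = (0.976782 − 1)×1000 = -23.218 per mil
α − 1 = ε/1000 = 0.0041
f^(α−1) = 0.508^(0.0041) = 0.997227
δ_res = (-23.218 + 1000) × 0.997227 − 1000 = 974.074 − 1000 = -25.93 per mil

-25.9 per mil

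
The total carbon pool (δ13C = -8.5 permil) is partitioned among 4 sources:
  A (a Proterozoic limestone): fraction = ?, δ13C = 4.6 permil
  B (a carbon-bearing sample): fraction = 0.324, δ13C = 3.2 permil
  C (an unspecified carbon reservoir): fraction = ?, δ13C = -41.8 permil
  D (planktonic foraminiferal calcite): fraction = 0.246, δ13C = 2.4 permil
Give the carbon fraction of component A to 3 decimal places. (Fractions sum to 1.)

0.169

Let f_A and f_C be the unknown fractions; fractions sum to 1 so f_A + f_C = 0.430.
Mass balance: Σ fᵢ·δᵢ = δ_bulk ⇒ f_A·(4.6) + f_C·(-41.8) = -8.5 − (1.627) = -10.127
Substitute f_C = 0.430 − f_A:
f_A·(4.6 − -41.8) = -10.127 − 0.430×(-41.8) = 7.847
f_A = 7.847 / 46.4 = 0.1691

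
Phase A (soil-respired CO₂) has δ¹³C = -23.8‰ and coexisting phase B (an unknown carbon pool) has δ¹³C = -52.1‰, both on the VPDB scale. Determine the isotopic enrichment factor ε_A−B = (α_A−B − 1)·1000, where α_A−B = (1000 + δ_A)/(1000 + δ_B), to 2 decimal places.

α_A−B = (1000 + -23.8) / (1000 + -52.1) = 976.2 / 947.9 = 1.029855
ε_A−B = (1.029855 − 1) × 1000 = 29.855‰
(The approximation ε ≈ δ_A − δ_B would give 28.3‰.)

29.86‰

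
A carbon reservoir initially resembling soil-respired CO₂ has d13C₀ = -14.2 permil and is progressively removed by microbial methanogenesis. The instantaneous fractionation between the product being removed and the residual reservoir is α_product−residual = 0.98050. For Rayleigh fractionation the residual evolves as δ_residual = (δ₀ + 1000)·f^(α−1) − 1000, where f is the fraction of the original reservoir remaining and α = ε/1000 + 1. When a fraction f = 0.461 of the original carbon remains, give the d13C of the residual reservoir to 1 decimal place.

0.8 permil

Rayleigh residual: δ_res = (δ₀ + 1000)·f^(α−1) − 1000
α − 1 = -0.01950
f^(α−1) = 0.461^(-0.01950) = 1.015215
δ_res = (-14.2 + 1000) × 1.015215 − 1000 = 1000.799 − 1000 = 0.80 permil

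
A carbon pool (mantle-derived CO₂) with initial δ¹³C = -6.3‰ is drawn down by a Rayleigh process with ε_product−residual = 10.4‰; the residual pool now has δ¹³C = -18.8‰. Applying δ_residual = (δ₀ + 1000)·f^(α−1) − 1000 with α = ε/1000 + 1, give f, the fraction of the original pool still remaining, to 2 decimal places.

0.30

α − 1 = ε/1000 = 0.0104
(δ_res + 1000)/(δ₀ + 1000) = (-18.8 + 1000)/(-6.3 + 1000) = 981.2/993.7 = 0.987421
f = 0.987421^(1/0.0104) = exp(ln(0.987421)/0.0104) = exp(-0.01266/0.0104)
f = exp(-1.2172) = 0.2961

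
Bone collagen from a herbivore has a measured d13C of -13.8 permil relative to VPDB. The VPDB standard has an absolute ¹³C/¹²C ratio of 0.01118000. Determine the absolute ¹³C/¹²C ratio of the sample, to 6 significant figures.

0.0110257

R_sample = R_standard × (d13C/1000 + 1)
R_sample = 0.01118000 × (-13.8/1000 + 1) = 0.01118000 × 0.986200
R_sample = 0.0110257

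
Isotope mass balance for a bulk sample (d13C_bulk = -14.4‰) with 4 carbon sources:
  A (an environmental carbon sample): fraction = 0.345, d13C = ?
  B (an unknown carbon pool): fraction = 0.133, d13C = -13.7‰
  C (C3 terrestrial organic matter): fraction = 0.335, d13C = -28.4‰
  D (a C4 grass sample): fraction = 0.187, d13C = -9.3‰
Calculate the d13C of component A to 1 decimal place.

-3.8‰

Isotope mass balance: δ_bulk = Σ fᵢ·δᵢ.
-14.4 = 0.345×δ_A + 0.133×(-13.7) + 0.335×(-28.4) + 0.187×(-9.3)
0.345·δ_A = -14.4 − (-13.075) = -1.325
δ_A = -1.325 / 0.345 = -3.84‰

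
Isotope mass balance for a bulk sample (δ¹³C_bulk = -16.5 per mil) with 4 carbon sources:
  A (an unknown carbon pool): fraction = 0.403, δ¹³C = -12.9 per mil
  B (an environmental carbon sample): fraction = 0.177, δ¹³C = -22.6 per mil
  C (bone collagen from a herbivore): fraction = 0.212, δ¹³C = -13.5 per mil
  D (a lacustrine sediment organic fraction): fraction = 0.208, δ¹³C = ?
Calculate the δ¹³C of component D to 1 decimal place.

Isotope mass balance: δ_bulk = Σ fᵢ·δᵢ.
-16.5 = 0.403×(-12.9) + 0.177×(-22.6) + 0.212×(-13.5) + 0.208×δ_D
0.208·δ_D = -16.5 − (-12.061) = -4.439
δ_D = -4.439 / 0.208 = -21.34 per mil

-21.3 per mil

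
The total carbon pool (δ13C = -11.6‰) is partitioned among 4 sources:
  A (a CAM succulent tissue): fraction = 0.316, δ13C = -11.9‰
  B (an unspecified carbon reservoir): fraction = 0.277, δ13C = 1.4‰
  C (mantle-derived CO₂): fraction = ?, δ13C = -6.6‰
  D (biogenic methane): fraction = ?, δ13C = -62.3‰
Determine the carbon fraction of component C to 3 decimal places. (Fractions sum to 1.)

0.308

Let f_C and f_D be the unknown fractions; fractions sum to 1 so f_C + f_D = 0.407.
Mass balance: Σ fᵢ·δᵢ = δ_bulk ⇒ f_C·(-6.6) + f_D·(-62.3) = -11.6 − (-3.373) = -8.227
Substitute f_D = 0.407 − f_C:
f_C·(-6.6 − -62.3) = -8.227 − 0.407×(-62.3) = 17.129
f_C = 17.129 / 55.7 = 0.3075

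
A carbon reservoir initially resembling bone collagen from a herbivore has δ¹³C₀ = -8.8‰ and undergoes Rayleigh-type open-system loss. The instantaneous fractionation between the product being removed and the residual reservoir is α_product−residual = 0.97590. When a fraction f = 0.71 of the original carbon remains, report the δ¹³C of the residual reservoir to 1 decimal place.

Rayleigh residual: δ_res = (δ₀ + 1000)·f^(α−1) − 1000
α − 1 = -0.02410
f^(α−1) = 0.71^(-0.02410) = 1.008288
δ_res = (-8.8 + 1000) × 1.008288 − 1000 = 999.415 − 1000 = -0.58‰

-0.6‰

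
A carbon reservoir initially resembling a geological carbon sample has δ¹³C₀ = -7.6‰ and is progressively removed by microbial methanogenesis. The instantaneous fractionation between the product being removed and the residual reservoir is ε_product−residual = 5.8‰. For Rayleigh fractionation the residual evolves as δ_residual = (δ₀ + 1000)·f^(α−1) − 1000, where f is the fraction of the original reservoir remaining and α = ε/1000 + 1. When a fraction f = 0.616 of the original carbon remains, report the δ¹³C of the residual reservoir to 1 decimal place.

Rayleigh residual: δ_res = (δ₀ + 1000)·f^(α−1) − 1000
α = ε/1000 + 1 = 1.00580, so α − 1 = 0.00580
f^(α−1) = 0.616^(0.00580) = 0.997194
δ_res = (-7.6 + 1000) × 0.997194 − 1000 = 989.615 − 1000 = -10.38‰

-10.4‰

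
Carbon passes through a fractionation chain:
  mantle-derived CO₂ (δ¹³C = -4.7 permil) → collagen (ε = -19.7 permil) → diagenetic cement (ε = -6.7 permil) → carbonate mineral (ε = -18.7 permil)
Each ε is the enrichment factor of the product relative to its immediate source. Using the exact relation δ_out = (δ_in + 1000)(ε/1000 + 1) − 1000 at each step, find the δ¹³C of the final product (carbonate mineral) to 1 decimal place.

step 1: δ = (-4.70 + 1000)·(-19.7/1000 + 1) − 1000 = -24.31 permil
step 2: δ = (-24.31 + 1000)·(-6.7/1000 + 1) − 1000 = -30.84 permil
step 3: δ = (-30.84 + 1000)·(-18.7/1000 + 1) − 1000 = -48.97 permil

-49.0 permil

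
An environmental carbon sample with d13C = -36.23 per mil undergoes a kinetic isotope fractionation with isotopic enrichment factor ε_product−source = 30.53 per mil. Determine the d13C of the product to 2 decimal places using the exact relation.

Exactly, δ_product = (δ_source + 1000)·(ε/1000 + 1) − 1000.
δ_product = (-36.23 + 1000) × (30.53/1000 + 1) − 1000
δ_product = -6.806 per mil

-6.81 per mil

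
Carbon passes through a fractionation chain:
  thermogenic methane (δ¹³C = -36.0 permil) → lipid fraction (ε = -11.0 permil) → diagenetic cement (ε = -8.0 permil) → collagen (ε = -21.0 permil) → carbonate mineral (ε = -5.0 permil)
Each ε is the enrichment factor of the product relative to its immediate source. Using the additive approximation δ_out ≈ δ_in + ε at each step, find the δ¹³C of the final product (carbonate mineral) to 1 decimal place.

-81.0 permil

step 1: δ ≈ -36.0 + (-11.0) = -47.0 permil
step 2: δ ≈ -47.0 + (-8.0) = -55.0 permil
step 3: δ ≈ -55.0 + (-21.0) = -76.0 permil
step 4: δ ≈ -76.0 + (-5.0) = -81.0 permil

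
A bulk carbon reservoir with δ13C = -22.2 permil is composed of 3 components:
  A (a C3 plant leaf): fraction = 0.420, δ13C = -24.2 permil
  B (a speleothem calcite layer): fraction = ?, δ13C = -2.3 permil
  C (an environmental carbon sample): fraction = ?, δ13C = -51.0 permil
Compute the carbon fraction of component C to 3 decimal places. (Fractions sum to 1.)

0.220

Let f_C and f_B be the unknown fractions; fractions sum to 1 so f_C + f_B = 0.580.
Mass balance: Σ fᵢ·δᵢ = δ_bulk ⇒ f_C·(-51.0) + f_B·(-2.3) = -22.2 − (-10.164) = -12.036
Substitute f_B = 0.580 − f_C:
f_C·(-51.0 − -2.3) = -12.036 − 0.580×(-2.3) = -10.702
f_C = -10.702 / -48.7 = 0.2198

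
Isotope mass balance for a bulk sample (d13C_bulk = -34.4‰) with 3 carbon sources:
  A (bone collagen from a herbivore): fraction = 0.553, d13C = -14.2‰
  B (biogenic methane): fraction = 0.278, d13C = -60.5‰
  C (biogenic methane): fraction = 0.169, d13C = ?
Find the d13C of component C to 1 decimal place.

-57.6‰

Isotope mass balance: δ_bulk = Σ fᵢ·δᵢ.
-34.4 = 0.553×(-14.2) + 0.278×(-60.5) + 0.169×δ_C
0.169·δ_C = -34.4 − (-24.672) = -9.728
δ_C = -9.728 / 0.169 = -57.56‰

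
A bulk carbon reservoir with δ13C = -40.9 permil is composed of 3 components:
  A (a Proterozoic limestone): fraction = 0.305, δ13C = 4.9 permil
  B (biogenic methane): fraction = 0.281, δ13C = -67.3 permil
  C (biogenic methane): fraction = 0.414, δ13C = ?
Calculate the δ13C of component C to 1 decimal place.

Isotope mass balance: δ_bulk = Σ fᵢ·δᵢ.
-40.9 = 0.305×(4.9) + 0.281×(-67.3) + 0.414×δ_C
0.414·δ_C = -40.9 − (-17.417) = -23.483
δ_C = -23.483 / 0.414 = -56.72 permil

-56.7 permil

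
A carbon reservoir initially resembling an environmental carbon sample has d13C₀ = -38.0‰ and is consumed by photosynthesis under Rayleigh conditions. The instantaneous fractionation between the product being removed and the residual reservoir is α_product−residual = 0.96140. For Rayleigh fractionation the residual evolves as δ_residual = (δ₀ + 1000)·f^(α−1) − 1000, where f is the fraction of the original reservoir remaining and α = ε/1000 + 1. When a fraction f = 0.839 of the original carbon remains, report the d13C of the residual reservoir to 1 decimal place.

-31.5‰

Rayleigh residual: δ_res = (δ₀ + 1000)·f^(α−1) − 1000
α − 1 = -0.03860
f^(α−1) = 0.839^(-0.03860) = 1.006799
δ_res = (-38.0 + 1000) × 1.006799 − 1000 = 968.541 − 1000 = -31.46‰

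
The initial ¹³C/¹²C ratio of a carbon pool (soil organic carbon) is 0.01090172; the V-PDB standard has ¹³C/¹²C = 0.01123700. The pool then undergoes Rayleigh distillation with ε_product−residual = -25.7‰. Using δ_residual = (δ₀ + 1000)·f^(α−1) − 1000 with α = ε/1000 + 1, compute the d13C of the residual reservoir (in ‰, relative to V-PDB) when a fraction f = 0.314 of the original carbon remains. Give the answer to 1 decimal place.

-0.5‰

δ₀ = (0.01090172/0.01123700 − 1)×1000 = (0.970163 − 1)×1000 = -29.837‰
α − 1 = ε/1000 = -0.0257
f^(α−1) = 0.314^(-0.0257) = 1.030217
δ_res = (-29.837 + 1000) × 1.030217 − 1000 = 999.479 − 1000 = -0.52‰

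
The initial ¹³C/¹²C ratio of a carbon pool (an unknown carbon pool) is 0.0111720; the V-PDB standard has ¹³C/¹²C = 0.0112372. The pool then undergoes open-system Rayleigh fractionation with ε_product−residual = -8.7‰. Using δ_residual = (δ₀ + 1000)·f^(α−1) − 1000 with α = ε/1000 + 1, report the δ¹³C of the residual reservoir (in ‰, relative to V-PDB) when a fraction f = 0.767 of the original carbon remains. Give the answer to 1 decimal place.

-3.5‰

δ₀ = (0.0111720/0.0112372 − 1)×1000 = (0.994198 − 1)×1000 = -5.802‰
α − 1 = ε/1000 = -0.0087
f^(α−1) = 0.767^(-0.0087) = 1.002311
δ_res = (-5.802 + 1000) × 1.002311 − 1000 = 996.495 − 1000 = -3.51‰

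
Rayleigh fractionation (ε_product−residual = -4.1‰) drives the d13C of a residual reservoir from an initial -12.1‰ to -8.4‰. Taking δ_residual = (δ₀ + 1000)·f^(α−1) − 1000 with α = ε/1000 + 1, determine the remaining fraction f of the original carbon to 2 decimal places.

0.40

α − 1 = ε/1000 = -0.0041
(δ_res + 1000)/(δ₀ + 1000) = (-8.4 + 1000)/(-12.1 + 1000) = 991.6/987.9 = 1.003745
f = 1.003745^(1/-0.0041) = exp(ln(1.003745)/-0.0041) = exp(0.00374/-0.0041)
f = exp(-0.9118) = 0.4018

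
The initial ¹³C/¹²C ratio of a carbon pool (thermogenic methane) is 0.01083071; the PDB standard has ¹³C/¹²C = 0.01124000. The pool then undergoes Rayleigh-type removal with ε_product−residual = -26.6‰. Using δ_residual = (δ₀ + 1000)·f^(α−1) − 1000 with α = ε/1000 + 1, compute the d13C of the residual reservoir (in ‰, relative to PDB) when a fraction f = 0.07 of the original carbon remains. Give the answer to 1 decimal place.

34.2‰

δ₀ = (0.01083071/0.01124000 − 1)×1000 = (0.963586 − 1)×1000 = -36.414‰
α − 1 = ε/1000 = -0.0266
f^(α−1) = 0.07^(-0.0266) = 1.073298
δ_res = (-36.414 + 1000) × 1.073298 − 1000 = 1034.215 − 1000 = 34.22‰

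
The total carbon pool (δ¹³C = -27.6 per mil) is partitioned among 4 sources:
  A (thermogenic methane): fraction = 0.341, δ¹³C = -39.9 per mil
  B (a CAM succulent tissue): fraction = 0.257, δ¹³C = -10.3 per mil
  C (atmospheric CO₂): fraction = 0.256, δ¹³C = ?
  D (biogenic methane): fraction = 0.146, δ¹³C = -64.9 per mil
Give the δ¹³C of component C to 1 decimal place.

Isotope mass balance: δ_bulk = Σ fᵢ·δᵢ.
-27.6 = 0.341×(-39.9) + 0.257×(-10.3) + 0.256×δ_C + 0.146×(-64.9)
0.256·δ_C = -27.6 − (-25.728) = -1.872
δ_C = -1.872 / 0.256 = -7.31 per mil

-7.3 per mil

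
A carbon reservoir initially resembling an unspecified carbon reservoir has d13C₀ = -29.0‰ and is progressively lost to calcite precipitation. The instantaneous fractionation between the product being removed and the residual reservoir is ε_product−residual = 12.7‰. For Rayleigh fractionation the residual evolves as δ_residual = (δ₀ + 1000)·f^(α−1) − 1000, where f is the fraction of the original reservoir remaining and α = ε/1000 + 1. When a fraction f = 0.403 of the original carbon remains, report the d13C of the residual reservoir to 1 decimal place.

Rayleigh residual: δ_res = (δ₀ + 1000)·f^(α−1) − 1000
α = ε/1000 + 1 = 1.01270, so α − 1 = 0.01270
f^(α−1) = 0.403^(0.01270) = 0.988524
δ_res = (-29.0 + 1000) × 0.988524 − 1000 = 959.857 − 1000 = -40.14‰

-40.1‰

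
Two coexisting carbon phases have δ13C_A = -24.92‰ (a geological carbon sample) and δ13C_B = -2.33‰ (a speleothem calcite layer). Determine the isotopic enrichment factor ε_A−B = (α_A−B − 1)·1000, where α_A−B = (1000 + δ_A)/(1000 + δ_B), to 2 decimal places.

α_A−B = (1000 + -24.92) / (1000 + -2.33) = 975.08 / 997.67 = 0.977357
ε_A−B = (0.977357 − 1) × 1000 = -22.643‰
(The approximation ε ≈ δ_A − δ_B would give -22.59‰.)

-22.64‰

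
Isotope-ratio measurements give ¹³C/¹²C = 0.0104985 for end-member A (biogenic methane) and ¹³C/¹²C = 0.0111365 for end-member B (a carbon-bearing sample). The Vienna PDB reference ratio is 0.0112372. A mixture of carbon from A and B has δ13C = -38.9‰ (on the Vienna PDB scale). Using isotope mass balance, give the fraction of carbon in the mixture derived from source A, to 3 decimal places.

δ_A = (0.0104985/0.0112372 − 1)×1000 = (0.934263 − 1)×1000 = -65.737‰
δ_B = (0.0111365/0.0112372 − 1)×1000 = (0.991039 − 1)×1000 = -8.961‰
f_A = (δ_mix − δ_B)/(δ_A − δ_B) = (-38.9 − (-8.961))/(-65.737 − (-8.961))
f_A = -29.939 / -56.776 = 0.5273

0.527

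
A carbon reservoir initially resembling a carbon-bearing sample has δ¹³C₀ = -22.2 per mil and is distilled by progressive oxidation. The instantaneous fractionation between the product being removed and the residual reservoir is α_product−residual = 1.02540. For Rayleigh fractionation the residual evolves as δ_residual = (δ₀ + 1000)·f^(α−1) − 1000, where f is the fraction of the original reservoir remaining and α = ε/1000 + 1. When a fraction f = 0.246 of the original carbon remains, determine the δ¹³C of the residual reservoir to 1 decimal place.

-56.4 per mil

Rayleigh residual: δ_res = (δ₀ + 1000)·f^(α−1) − 1000
α − 1 = 0.02540
f^(α−1) = 0.246^(0.02540) = 0.965005
δ_res = (-22.2 + 1000) × 0.965005 − 1000 = 943.582 − 1000 = -56.42 per mil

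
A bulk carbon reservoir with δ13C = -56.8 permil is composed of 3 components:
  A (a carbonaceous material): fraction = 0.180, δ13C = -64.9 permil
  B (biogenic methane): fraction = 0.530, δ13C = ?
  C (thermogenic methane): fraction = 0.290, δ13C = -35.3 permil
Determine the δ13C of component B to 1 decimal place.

Isotope mass balance: δ_bulk = Σ fᵢ·δᵢ.
-56.8 = 0.180×(-64.9) + 0.530×δ_B + 0.290×(-35.3)
0.530·δ_B = -56.8 − (-21.919) = -34.881
δ_B = -34.881 / 0.530 = -65.81 permil

-65.8 permil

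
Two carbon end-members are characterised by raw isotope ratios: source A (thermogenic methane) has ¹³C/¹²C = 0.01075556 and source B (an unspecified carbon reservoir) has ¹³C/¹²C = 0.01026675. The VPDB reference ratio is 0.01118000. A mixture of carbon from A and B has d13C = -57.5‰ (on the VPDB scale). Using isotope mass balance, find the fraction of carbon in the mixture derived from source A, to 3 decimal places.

0.553

δ_A = (0.01075556/0.01118000 − 1)×1000 = (0.962036 − 1)×1000 = -37.964‰
δ_B = (0.01026675/0.01118000 − 1)×1000 = (0.918314 − 1)×1000 = -81.686‰
f_A = (δ_mix − δ_B)/(δ_A − δ_B) = (-57.5 − (-81.686))/(-37.964 − (-81.686))
f_A = 24.186 / 43.722 = 0.5532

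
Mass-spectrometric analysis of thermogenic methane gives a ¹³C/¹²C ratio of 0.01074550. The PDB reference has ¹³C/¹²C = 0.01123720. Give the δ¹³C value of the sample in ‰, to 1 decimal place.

-43.8‰

δ¹³C = (R_sample / R_standard − 1) × 1000
R_sample / R_standard = 0.01074550 / 0.01123720 = 0.956244
δ¹³C = (0.956244 − 1) × 1000 = -43.76‰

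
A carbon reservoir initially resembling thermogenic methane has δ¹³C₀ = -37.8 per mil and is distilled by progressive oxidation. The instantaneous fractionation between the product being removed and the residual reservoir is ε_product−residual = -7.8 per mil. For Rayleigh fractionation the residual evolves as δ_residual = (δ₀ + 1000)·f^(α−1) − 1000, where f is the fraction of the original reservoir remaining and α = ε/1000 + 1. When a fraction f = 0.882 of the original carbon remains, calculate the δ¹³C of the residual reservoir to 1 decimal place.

-36.9 per mil

Rayleigh residual: δ_res = (δ₀ + 1000)·f^(α−1) − 1000
α = ε/1000 + 1 = 0.99220, so α − 1 = -0.00780
f^(α−1) = 0.882^(-0.00780) = 1.000980
δ_res = (-37.8 + 1000) × 1.000980 − 1000 = 963.143 − 1000 = -36.86 per mil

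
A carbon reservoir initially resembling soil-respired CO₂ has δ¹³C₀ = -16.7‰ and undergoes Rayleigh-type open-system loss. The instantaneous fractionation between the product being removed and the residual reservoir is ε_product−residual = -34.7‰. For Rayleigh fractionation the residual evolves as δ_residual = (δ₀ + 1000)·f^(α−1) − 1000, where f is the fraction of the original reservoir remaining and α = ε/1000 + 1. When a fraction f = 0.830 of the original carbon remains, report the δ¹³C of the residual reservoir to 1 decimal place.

-10.3‰

Rayleigh residual: δ_res = (δ₀ + 1000)·f^(α−1) − 1000
α = ε/1000 + 1 = 0.96530, so α − 1 = -0.03470
f^(α−1) = 0.830^(-0.03470) = 1.006487
δ_res = (-16.7 + 1000) × 1.006487 − 1000 = 989.678 − 1000 = -10.32‰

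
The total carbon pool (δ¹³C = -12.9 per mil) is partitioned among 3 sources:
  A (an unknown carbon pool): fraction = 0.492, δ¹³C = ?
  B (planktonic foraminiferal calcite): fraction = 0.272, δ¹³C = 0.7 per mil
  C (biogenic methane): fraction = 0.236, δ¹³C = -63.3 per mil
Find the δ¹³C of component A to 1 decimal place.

Isotope mass balance: δ_bulk = Σ fᵢ·δᵢ.
-12.9 = 0.492×δ_A + 0.272×(0.7) + 0.236×(-63.3)
0.492·δ_A = -12.9 − (-14.748) = 1.848
δ_A = 1.848 / 0.492 = 3.76 per mil

3.8 per mil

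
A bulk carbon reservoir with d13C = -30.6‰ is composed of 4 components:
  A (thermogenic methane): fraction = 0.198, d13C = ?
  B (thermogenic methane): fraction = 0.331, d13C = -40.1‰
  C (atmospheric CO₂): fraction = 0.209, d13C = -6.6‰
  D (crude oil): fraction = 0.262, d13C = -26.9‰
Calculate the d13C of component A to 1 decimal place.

Isotope mass balance: δ_bulk = Σ fᵢ·δᵢ.
-30.6 = 0.198×δ_A + 0.331×(-40.1) + 0.209×(-6.6) + 0.262×(-26.9)
0.198·δ_A = -30.6 − (-21.700) = -8.900
δ_A = -8.900 / 0.198 = -44.95‰

-44.9‰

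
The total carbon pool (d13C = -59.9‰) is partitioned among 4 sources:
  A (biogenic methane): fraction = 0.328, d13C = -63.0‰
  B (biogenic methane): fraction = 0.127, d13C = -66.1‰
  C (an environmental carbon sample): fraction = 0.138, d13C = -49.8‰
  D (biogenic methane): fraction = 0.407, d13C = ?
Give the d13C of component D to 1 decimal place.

-58.9‰

Isotope mass balance: δ_bulk = Σ fᵢ·δᵢ.
-59.9 = 0.328×(-63.0) + 0.127×(-66.1) + 0.138×(-49.8) + 0.407×δ_D
0.407·δ_D = -59.9 − (-35.931) = -23.969
δ_D = -23.969 / 0.407 = -58.89‰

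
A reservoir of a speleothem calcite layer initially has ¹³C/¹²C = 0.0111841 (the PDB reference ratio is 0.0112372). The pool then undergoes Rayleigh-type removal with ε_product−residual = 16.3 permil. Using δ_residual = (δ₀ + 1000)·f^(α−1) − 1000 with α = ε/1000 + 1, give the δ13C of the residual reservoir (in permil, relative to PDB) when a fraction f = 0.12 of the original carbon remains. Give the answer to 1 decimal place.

δ₀ = (0.0111841/0.0112372 − 1)×1000 = (0.995275 − 1)×1000 = -4.725 permil
α − 1 = ε/1000 = 0.0163
f^(α−1) = 0.12^(0.0163) = 0.966030
δ_res = (-4.725 + 1000) × 0.966030 − 1000 = 961.465 − 1000 = -38.53 permil

-38.5 permil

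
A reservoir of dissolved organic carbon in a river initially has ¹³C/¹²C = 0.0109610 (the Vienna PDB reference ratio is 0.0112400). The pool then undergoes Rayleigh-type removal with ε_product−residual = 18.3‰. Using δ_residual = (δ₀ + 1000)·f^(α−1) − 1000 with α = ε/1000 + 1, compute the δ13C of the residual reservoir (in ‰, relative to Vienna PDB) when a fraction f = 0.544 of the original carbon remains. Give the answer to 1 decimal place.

δ₀ = (0.0109610/0.0112400 − 1)×1000 = (0.975178 − 1)×1000 = -24.822‰
α − 1 = ε/1000 = 0.0183
f^(α−1) = 0.544^(0.0183) = 0.988921
δ_res = (-24.822 + 1000) × 0.988921 − 1000 = 964.374 − 1000 = -35.63‰

-35.6‰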